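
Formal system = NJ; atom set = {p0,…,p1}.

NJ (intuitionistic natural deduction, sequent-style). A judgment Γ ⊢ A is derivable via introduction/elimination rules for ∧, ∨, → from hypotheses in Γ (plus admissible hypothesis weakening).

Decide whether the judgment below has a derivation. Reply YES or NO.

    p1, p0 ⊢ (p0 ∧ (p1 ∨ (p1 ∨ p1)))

Derivation trace:
[∧I] p1, p0 ⊢ (p0 ∧ (p1 ∨ (p1 ∨ p1)))
  [Ax] p0 ⊢ p0
  [∨I₂] p1 ⊢ (p1 ∨ (p1 ∨ p1))
    [∨I₂] p1 ⊢ (p1 ∨ p1)
      [Ax] p1 ⊢ p1

Result: YES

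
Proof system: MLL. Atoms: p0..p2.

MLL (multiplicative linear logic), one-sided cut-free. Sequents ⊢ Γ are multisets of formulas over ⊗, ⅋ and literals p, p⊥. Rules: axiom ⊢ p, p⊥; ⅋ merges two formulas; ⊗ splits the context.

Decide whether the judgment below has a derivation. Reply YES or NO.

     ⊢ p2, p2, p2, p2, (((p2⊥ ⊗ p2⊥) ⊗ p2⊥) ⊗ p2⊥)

Derivation (root first):
[⊗]  ⊢ p2, p2, p2, p2, (((p2⊥ ⊗ p2⊥) ⊗ p2⊥) ⊗ p2⊥)
  [⊗]  ⊢ p2, p2, p2, ((p2⊥ ⊗ p2⊥) ⊗ p2⊥)
    [⊗]  ⊢ p2, p2, (p2⊥ ⊗ p2⊥)
      [Ax]  ⊢ p2, p2⊥
      [Ax]  ⊢ p2, p2⊥
    [Ax]  ⊢ p2, p2⊥
  [Ax]  ⊢ p2, p2⊥

Result: YES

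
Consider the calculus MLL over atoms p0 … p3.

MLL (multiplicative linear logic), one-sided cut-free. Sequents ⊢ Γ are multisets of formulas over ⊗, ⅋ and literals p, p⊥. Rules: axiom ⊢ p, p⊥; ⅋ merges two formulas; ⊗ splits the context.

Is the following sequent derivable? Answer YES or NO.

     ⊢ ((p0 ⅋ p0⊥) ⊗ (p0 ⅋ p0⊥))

Derivation trace:
[⊗]  ⊢ ((p0 ⅋ p0⊥) ⊗ (p0 ⅋ p0⊥))
  [⅋]  ⊢ (p0 ⅋ p0⊥)
    [Ax]  ⊢ p0, p0⊥
  [⅋]  ⊢ (p0 ⅋ p0⊥)
    [Ax]  ⊢ p0, p0⊥

Result: YES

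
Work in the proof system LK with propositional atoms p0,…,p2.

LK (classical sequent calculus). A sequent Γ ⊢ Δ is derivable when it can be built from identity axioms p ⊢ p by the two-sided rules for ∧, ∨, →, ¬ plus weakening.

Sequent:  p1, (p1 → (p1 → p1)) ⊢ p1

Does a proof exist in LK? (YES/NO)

Derivation (root first):
[→L] p1, (p1 → (p1 → p1)) ⊢ p1
  [Ax] p1 ⊢ p1
  [→L] p1, (p1 → p1) ⊢ p1
    [Ax] p1 ⊢ p1
    [Ax] p1 ⊢ p1

Result: YES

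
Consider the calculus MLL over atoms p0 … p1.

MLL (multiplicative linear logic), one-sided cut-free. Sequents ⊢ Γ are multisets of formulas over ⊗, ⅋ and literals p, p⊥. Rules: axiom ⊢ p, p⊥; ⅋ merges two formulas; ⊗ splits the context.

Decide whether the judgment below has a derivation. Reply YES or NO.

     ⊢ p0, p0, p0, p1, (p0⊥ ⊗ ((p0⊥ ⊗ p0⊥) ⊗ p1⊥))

Proof tree:
[⊗]  ⊢ p0, p0, p0, p1, (p0⊥ ⊗ ((p0⊥ ⊗ p0⊥) ⊗ p1⊥))
  [Ax]  ⊢ p0, p0⊥
  [⊗]  ⊢ p0, p0, p1, ((p0⊥ ⊗ p0⊥) ⊗ p1⊥)
    [⊗]  ⊢ p0, p0, (p0⊥ ⊗ p0⊥)
      [Ax]  ⊢ p0, p0⊥
      [Ax]  ⊢ p0, p0⊥
    [Ax]  ⊢ p1, p1⊥

Result: YES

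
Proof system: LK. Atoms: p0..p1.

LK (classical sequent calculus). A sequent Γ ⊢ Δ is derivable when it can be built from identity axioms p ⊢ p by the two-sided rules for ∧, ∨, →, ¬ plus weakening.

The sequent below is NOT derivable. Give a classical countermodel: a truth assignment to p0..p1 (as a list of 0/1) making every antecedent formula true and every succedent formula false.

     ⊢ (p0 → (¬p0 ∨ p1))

Search for a countermodel by truth-table:
  v=00: Γ:[] Δ:[(p0 → (¬p0 ∨ p1))=T] refutes=False
  v=01: Γ:[] Δ:[(p0 → (¬p0 ∨ p1))=T] refutes=False
  v=10: Γ:[] Δ:[(p0 → (¬p0 ∨ p1))=F] refutes=True  ← countermodel

Result: [1, 0]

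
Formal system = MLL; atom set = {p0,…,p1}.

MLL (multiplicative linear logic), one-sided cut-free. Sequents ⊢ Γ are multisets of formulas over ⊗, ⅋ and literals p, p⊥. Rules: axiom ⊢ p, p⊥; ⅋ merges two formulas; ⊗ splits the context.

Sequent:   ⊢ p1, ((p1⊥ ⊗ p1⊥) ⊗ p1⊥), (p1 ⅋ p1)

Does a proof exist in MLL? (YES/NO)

Proof tree:
[⅋]  ⊢ p1, ((p1⊥ ⊗ p1⊥) ⊗ p1⊥), (p1 ⅋ p1)
  [⊗]  ⊢ p1, p1, p1, ((p1⊥ ⊗ p1⊥) ⊗ p1⊥)
    [⊗]  ⊢ p1, p1, (p1⊥ ⊗ p1⊥)
      [Ax]  ⊢ p1, p1⊥
      [Ax]  ⊢ p1, p1⊥
    [Ax]  ⊢ p1, p1⊥

Result: YES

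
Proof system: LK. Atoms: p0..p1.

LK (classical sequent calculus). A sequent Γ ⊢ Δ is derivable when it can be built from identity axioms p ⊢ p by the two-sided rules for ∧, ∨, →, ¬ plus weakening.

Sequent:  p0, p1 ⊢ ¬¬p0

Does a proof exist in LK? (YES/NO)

Derivation (root first):
[WL] p0, p1 ⊢ ¬¬p0
  [¬R] p0 ⊢ ¬¬p0
    [¬L] p0, ¬p0 ⊢ 
      [Ax] p0 ⊢ p0

Result: YES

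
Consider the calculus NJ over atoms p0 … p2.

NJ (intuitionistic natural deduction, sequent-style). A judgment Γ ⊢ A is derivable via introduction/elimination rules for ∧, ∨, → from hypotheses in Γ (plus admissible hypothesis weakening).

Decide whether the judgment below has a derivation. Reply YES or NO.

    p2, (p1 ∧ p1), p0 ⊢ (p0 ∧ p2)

Proof tree:
[∧I] p2, (p1 ∧ p1), p0 ⊢ (p0 ∧ p2)
  [Ax] p0 ⊢ p0
  [Wk] p2, (p1 ∧ p1) ⊢ p2
    [Ax] p2 ⊢ p2

Result: YES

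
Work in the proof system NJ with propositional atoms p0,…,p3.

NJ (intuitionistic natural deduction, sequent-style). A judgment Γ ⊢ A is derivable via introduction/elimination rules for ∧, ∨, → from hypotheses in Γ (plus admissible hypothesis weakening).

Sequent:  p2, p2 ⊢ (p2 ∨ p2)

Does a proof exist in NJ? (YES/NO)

Derivation trace:
[∨I₂] p2, p2 ⊢ (p2 ∨ p2)
  [Wk] p2, p2 ⊢ p2
    [Ax] p2 ⊢ p2

Result: YES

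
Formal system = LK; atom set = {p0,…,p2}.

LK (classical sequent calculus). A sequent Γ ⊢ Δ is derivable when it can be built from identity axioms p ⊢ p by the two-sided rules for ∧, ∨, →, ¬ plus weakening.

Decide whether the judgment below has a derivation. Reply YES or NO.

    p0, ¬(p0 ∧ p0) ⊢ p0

Proof tree:
[WR] p0, ¬(p0 ∧ p0) ⊢ p0
  [¬L] p0, ¬(p0 ∧ p0) ⊢ 
    [∧R] p0 ⊢ (p0 ∧ p0)
      [Ax] p0 ⊢ p0
      [Ax] p0 ⊢ p0

Result: YES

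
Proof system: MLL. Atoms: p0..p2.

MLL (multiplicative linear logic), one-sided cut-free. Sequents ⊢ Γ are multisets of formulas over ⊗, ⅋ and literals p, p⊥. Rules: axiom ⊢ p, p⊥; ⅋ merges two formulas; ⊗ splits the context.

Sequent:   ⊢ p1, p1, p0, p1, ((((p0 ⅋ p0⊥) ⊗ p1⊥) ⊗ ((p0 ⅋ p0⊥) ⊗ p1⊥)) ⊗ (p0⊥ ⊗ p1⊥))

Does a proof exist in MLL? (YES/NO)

Derivation (root first):
[⊗]  ⊢ p1, p1, p0, p1, ((((p0 ⅋ p0⊥) ⊗ p1⊥) ⊗ ((p0 ⅋ p0⊥) ⊗ p1⊥)) ⊗ (p0⊥ ⊗ p1⊥))
  [⊗]  ⊢ p1, p1, (((p0 ⅋ p0⊥) ⊗ p1⊥) ⊗ ((p0 ⅋ p0⊥) ⊗ p1⊥))
    [⊗]  ⊢ p1, ((p0 ⅋ p0⊥) ⊗ p1⊥)
      [⅋]  ⊢ (p0 ⅋ p0⊥)
        [Ax]  ⊢ p0, p0⊥
      [Ax]  ⊢ p1, p1⊥
    [⊗]  ⊢ p1, ((p0 ⅋ p0⊥) ⊗ p1⊥)
      [⅋]  ⊢ (p0 ⅋ p0⊥)
        [Ax]  ⊢ p0, p0⊥
      [Ax]  ⊢ p1, p1⊥
  [⊗]  ⊢ p0, p1, (p0⊥ ⊗ p1⊥)
    [Ax]  ⊢ p0, p0⊥
    [Ax]  ⊢ p1, p1⊥

Result: YES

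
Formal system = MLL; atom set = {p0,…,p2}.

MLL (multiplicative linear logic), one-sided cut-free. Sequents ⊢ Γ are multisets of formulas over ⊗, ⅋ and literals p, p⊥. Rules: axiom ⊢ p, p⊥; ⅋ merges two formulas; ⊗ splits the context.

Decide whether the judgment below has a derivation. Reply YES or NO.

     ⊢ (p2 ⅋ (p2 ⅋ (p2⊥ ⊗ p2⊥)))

Proof tree:
[⅋]  ⊢ (p2 ⅋ (p2 ⅋ (p2⊥ ⊗ p2⊥)))
  [⅋]  ⊢ p2, (p2 ⅋ (p2⊥ ⊗ p2⊥))
    [⊗]  ⊢ p2, p2, (p2⊥ ⊗ p2⊥)
      [Ax]  ⊢ p2, p2⊥
      [Ax]  ⊢ p2, p2⊥

Result: YES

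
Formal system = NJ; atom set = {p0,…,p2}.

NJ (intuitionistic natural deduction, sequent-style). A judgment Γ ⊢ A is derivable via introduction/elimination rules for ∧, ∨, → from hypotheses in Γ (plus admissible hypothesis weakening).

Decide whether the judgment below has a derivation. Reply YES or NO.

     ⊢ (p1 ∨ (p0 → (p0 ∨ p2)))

Derivation (root first):
[∨I₂]  ⊢ (p1 ∨ (p0 → (p0 ∨ p2)))
  [→I]  ⊢ (p0 → (p0 ∨ p2))
    [∨I₁] p0 ⊢ (p0 ∨ p2)
      [Ax] p0 ⊢ p0

Result: YES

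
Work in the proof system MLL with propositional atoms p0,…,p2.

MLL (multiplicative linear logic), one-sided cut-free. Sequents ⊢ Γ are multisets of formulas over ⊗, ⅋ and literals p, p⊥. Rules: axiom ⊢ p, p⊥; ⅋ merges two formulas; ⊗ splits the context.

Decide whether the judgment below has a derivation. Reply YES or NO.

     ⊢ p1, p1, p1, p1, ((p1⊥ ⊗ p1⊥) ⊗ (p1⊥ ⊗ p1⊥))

Derivation (root first):
[⊗]  ⊢ p1, p1, p1, p1, ((p1⊥ ⊗ p1⊥) ⊗ (p1⊥ ⊗ p1⊥))
  [⊗]  ⊢ p1, p1, (p1⊥ ⊗ p1⊥)
    [Ax]  ⊢ p1, p1⊥
    [Ax]  ⊢ p1, p1⊥
  [⊗]  ⊢ p1, p1, (p1⊥ ⊗ p1⊥)
    [Ax]  ⊢ p1, p1⊥
    [Ax]  ⊢ p1, p1⊥

Result: YES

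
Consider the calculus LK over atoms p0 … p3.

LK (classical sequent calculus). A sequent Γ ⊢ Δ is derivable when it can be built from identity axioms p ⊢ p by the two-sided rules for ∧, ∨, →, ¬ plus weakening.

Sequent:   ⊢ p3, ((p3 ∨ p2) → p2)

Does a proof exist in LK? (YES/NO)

Derivation trace:
[→R]  ⊢ p3, ((p3 ∨ p2) → p2)
  [∨L] (p3 ∨ p2) ⊢ p2, p3
    [Ax] p3 ⊢ p3
    [Ax] p2 ⊢ p2

Result: YES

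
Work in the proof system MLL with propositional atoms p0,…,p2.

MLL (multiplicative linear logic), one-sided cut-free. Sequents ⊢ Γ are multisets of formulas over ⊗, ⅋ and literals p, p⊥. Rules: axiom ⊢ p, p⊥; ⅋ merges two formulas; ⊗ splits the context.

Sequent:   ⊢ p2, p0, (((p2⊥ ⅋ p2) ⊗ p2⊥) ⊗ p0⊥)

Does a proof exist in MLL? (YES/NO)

Proof tree:
[⊗]  ⊢ p2, p0, (((p2⊥ ⅋ p2) ⊗ p2⊥) ⊗ p0⊥)
  [⊗]  ⊢ p2, ((p2⊥ ⅋ p2) ⊗ p2⊥)
    [⅋]  ⊢ (p2⊥ ⅋ p2)
      [Ax]  ⊢ p2, p2⊥
    [Ax]  ⊢ p2, p2⊥
  [Ax]  ⊢ p0, p0⊥

Result: YES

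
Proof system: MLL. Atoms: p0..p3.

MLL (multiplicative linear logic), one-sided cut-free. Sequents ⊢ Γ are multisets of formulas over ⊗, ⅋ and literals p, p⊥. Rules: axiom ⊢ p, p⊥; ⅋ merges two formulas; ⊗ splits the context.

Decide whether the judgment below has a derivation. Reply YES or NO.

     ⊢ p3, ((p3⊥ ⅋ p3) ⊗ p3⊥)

Derivation trace:
[⊗]  ⊢ p3, ((p3⊥ ⅋ p3) ⊗ p3⊥)
  [⅋]  ⊢ (p3⊥ ⅋ p3)
    [Ax]  ⊢ p3, p3⊥
  [Ax]  ⊢ p3, p3⊥

Result: YES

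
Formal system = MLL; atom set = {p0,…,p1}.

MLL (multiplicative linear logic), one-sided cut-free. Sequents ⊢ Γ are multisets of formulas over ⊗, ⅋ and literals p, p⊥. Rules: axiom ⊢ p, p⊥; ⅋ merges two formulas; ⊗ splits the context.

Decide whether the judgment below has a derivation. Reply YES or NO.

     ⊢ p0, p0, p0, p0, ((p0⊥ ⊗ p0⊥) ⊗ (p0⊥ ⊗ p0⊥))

Proof tree:
[⊗]  ⊢ p0, p0, p0, p0, ((p0⊥ ⊗ p0⊥) ⊗ (p0⊥ ⊗ p0⊥))
  [⊗]  ⊢ p0, p0, (p0⊥ ⊗ p0⊥)
    [Ax]  ⊢ p0, p0⊥
    [Ax]  ⊢ p0, p0⊥
  [⊗]  ⊢ p0, p0, (p0⊥ ⊗ p0⊥)
    [Ax]  ⊢ p0, p0⊥
    [Ax]  ⊢ p0, p0⊥

Result: YES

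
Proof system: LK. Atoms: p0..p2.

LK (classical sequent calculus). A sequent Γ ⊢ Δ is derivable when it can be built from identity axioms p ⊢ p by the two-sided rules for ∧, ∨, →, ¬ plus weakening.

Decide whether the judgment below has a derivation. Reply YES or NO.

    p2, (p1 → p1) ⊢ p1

Enumerate valuations to refute Γ ⊢ Δ:
  v=000: Γ:[p2=F, (p1 → p1)=T] Δ:[p1=F] refutes=False
  v=001: Γ:[p2=T, (p1 → p1)=T] Δ:[p1=F] refutes=True  ← countermodel

Result: NO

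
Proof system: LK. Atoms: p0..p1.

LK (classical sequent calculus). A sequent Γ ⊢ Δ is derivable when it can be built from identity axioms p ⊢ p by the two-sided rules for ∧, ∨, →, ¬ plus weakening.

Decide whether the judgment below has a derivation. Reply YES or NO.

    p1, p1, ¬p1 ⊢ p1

Proof tree:
[¬L] p1, p1, ¬p1 ⊢ p1
  [WR] p1, p1 ⊢ p1, p1
    [WL] p1, p1 ⊢ p1
      [Ax] p1 ⊢ p1

Result: YES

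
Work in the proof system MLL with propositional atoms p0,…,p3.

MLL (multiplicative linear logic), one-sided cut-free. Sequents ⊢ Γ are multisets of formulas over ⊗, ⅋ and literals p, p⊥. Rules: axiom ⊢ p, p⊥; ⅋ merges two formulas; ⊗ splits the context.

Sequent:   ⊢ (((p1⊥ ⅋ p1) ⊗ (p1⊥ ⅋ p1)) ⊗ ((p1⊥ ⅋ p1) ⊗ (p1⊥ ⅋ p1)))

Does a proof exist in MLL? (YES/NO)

Derivation trace:
[⊗]  ⊢ (((p1⊥ ⅋ p1) ⊗ (p1⊥ ⅋ p1)) ⊗ ((p1⊥ ⅋ p1) ⊗ (p1⊥ ⅋ p1)))
  [⊗]  ⊢ ((p1⊥ ⅋ p1) ⊗ (p1⊥ ⅋ p1))
    [⅋]  ⊢ (p1⊥ ⅋ p1)
      [Ax]  ⊢ p1, p1⊥
    [⅋]  ⊢ (p1⊥ ⅋ p1)
      [Ax]  ⊢ p1, p1⊥
  [⊗]  ⊢ ((p1⊥ ⅋ p1) ⊗ (p1⊥ ⅋ p1))
    [⅋]  ⊢ (p1⊥ ⅋ p1)
      [Ax]  ⊢ p1, p1⊥
    [⅋]  ⊢ (p1⊥ ⅋ p1)
      [Ax]  ⊢ p1, p1⊥

Result: YES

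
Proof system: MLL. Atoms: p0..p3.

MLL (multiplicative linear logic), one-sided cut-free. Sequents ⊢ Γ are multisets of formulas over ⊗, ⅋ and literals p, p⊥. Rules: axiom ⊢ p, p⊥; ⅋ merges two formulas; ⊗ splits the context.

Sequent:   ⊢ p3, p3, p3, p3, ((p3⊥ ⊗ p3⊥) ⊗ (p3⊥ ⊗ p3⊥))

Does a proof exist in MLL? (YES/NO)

Derivation (root first):
[⊗]  ⊢ p3, p3, p3, p3, ((p3⊥ ⊗ p3⊥) ⊗ (p3⊥ ⊗ p3⊥))
  [⊗]  ⊢ p3, p3, (p3⊥ ⊗ p3⊥)
    [Ax]  ⊢ p3, p3⊥
    [Ax]  ⊢ p3, p3⊥
  [⊗]  ⊢ p3, p3, (p3⊥ ⊗ p3⊥)
    [Ax]  ⊢ p3, p3⊥
    [Ax]  ⊢ p3, p3⊥

Result: YES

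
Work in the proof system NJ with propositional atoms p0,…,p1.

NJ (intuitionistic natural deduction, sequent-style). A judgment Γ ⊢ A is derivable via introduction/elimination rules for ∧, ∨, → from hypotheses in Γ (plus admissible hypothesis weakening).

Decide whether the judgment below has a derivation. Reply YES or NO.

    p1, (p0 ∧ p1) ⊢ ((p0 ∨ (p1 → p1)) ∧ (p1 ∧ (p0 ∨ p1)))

Derivation (root first):
[∧I] p1, (p0 ∧ p1) ⊢ ((p0 ∨ (p1 → p1)) ∧ (p1 ∧ (p0 ∨ p1)))
  [∨I₂] (p0 ∧ p1) ⊢ (p0 ∨ (p1 → p1))
    [Wk] (p0 ∧ p1) ⊢ (p1 → p1)
      [→I]  ⊢ (p1 → p1)
        [Ax] p1 ⊢ p1
  [∧I] p1 ⊢ (p1 ∧ (p0 ∨ p1))
    [Ax] p1 ⊢ p1
    [∨I₂] p1 ⊢ (p0 ∨ p1)
      [Ax] p1 ⊢ p1

Result: YES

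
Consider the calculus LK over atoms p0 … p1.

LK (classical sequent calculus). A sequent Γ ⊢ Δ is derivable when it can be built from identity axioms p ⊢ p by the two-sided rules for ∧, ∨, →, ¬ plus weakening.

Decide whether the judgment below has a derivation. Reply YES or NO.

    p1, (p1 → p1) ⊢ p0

Enumerate valuations to refute Γ ⊢ Δ:
  v=00: Γ:[p1=F, (p1 → p1)=T] Δ:[p0=F] refutes=False
  v=01: Γ:[p1=T, (p1 → p1)=T] Δ:[p0=F] refutes=True  ← countermodel

Result: NO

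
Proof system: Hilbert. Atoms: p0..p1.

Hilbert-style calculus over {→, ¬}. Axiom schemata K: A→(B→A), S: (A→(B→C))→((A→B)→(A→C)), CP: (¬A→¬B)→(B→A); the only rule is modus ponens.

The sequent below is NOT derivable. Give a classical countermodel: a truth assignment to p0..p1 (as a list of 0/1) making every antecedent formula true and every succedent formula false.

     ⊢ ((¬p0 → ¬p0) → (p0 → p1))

Truth-table refutation:
  v=00: Γ:[] Δ:[((¬p0 → ¬p0) → (p0 → p1))=T] refutes=False
  v=01: Γ:[] Δ:[((¬p0 → ¬p0) → (p0 → p1))=T] refutes=False
  v=10: Γ:[] Δ:[((¬p0 → ¬p0) → (p0 → p1))=F] refutes=True  ← countermodel

Result: [1, 0]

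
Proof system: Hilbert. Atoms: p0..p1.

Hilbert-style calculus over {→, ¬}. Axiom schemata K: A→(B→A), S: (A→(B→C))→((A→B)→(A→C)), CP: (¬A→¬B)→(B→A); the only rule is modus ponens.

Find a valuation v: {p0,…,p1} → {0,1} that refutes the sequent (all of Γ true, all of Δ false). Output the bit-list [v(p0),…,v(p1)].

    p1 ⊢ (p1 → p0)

Truth-table refutation:
  v=00: Γ:[p1=F] Δ:[(p1 → p0)=T] refutes=False
  v=01: Γ:[p1=T] Δ:[(p1 → p0)=F] refutes=True  ← countermodel

Result: [0, 1]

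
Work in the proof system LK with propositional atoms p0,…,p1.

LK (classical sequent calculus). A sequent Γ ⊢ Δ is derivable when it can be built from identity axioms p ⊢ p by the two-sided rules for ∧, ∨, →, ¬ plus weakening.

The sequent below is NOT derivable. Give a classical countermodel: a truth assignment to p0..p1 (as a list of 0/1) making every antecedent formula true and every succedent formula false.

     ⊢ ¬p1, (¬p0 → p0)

Enumerate valuations to refute Γ ⊢ Δ:
  v=00: Γ:[] Δ:[¬p1=T, (¬p0 → p0)=F] refutes=False
  v=01: Γ:[] Δ:[¬p1=F, (¬p0 → p0)=F] refutes=True  ← countermodel

Result: [0, 1]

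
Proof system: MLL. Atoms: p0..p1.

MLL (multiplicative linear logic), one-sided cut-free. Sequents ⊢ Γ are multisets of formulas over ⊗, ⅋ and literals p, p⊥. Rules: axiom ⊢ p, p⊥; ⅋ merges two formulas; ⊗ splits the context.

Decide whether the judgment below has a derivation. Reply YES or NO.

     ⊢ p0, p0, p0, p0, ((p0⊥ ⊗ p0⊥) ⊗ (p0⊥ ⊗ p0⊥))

Derivation (root first):
[⊗]  ⊢ p0, p0, p0, p0, ((p0⊥ ⊗ p0⊥) ⊗ (p0⊥ ⊗ p0⊥))
  [⊗]  ⊢ p0, p0, (p0⊥ ⊗ p0⊥)
    [Ax]  ⊢ p0, p0⊥
    [Ax]  ⊢ p0, p0⊥
  [⊗]  ⊢ p0, p0, (p0⊥ ⊗ p0⊥)
    [Ax]  ⊢ p0, p0⊥
    [Ax]  ⊢ p0, p0⊥

Result: YES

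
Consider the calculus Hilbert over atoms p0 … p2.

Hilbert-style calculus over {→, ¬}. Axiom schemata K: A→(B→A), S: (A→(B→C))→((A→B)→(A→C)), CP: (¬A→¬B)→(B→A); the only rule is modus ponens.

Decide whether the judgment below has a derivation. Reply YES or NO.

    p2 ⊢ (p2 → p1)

Truth-table refutation:
  v=000: Γ:[p2=F] Δ:[(p2 → p1)=T] refutes=False
  v=001: Γ:[p2=T] Δ:[(p2 → p1)=F] refutes=True  ← countermodel

Result: NO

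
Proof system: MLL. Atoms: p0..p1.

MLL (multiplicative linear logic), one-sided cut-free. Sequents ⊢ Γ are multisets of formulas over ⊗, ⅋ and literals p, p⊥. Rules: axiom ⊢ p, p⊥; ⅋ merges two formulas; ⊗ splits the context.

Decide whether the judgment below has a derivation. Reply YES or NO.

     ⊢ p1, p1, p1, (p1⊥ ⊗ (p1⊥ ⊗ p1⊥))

Derivation (root first):
[⊗]  ⊢ p1, p1, p1, (p1⊥ ⊗ (p1⊥ ⊗ p1⊥))
  [Ax]  ⊢ p1, p1⊥
  [⊗]  ⊢ p1, p1, (p1⊥ ⊗ p1⊥)
    [Ax]  ⊢ p1, p1⊥
    [Ax]  ⊢ p1, p1⊥

Result: YES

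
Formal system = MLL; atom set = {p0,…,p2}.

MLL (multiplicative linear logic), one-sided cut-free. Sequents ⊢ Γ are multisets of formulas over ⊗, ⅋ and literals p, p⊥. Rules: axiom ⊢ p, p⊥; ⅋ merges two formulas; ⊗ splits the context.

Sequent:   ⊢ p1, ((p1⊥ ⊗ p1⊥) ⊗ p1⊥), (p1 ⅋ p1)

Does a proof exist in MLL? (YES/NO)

Derivation trace:
[⅋]  ⊢ p1, ((p1⊥ ⊗ p1⊥) ⊗ p1⊥), (p1 ⅋ p1)
  [⊗]  ⊢ p1, p1, p1, ((p1⊥ ⊗ p1⊥) ⊗ p1⊥)
    [⊗]  ⊢ p1, p1, (p1⊥ ⊗ p1⊥)
      [Ax]  ⊢ p1, p1⊥
      [Ax]  ⊢ p1, p1⊥
    [Ax]  ⊢ p1, p1⊥

Result: YES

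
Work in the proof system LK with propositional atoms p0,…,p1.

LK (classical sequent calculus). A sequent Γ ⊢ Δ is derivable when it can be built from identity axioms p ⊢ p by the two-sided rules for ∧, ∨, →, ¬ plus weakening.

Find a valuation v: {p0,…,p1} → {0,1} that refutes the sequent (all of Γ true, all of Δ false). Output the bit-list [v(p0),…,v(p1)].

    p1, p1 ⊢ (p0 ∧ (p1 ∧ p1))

Truth-table refutation:
  v=00: Γ:[p1=F, p1=F] Δ:[(p0 ∧ (p1 ∧ p1))=F] refutes=False
  v=01: Γ:[p1=T, p1=T] Δ:[(p0 ∧ (p1 ∧ p1))=F] refutes=True  ← countermodel

Result: [0, 1]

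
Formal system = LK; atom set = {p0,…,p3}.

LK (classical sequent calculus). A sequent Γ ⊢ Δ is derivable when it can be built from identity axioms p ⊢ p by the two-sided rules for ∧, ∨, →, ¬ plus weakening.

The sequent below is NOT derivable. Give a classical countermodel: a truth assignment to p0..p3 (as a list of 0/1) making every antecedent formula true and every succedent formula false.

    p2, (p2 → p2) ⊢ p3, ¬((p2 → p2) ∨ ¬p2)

Search for a countermodel by truth-table:
  v=0000: Γ:[p2=F, (p2 → p2)=T] Δ:[p3=F, ¬((p2 → p2) ∨ ¬p2)=F] refutes=False
  v=0001: Γ:[p2=F, (p2 → p2)=T] Δ:[p3=T, ¬((p2 → p2) ∨ ¬p2)=F] refutes=False
  v=0010: Γ:[p2=T, (p2 → p2)=T] Δ:[p3=F, ¬((p2 → p2) ∨ ¬p2)=F] refutes=True  ← countermodel

Result: [0, 0, 1, 0]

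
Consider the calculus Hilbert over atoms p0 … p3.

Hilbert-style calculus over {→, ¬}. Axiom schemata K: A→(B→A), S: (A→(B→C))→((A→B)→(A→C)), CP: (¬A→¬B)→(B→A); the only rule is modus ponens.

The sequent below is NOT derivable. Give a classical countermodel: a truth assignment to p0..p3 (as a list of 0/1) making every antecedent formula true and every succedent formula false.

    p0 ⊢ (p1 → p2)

Search for a countermodel by truth-table:
  v=0000: Γ:[p0=F] Δ:[(p1 → p2)=T] refutes=False
  v=0001: Γ:[p0=F] Δ:[(p1 → p2)=T] refutes=False
  v=0010: Γ:[p0=F] Δ:[(p1 → p2)=T] refutes=False
  v=0011: Γ:[p0=F] Δ:[(p1 → p2)=T] refutes=False
  v=0100: Γ:[p0=F] Δ:[(p1 → p2)=F] refutes=False
  v=0101: Γ:[p0=F] Δ:[(p1 → p2)=F] refutes=False
  v=0110: Γ:[p0=F] Δ:[(p1 → p2)=T] refutes=False
  v=0111: Γ:[p0=F] Δ:[(p1 → p2)=T] refutes=False
  v=1000: Γ:[p0=T] Δ:[(p1 → p2)=T] refutes=False
  v=1001: Γ:[p0=T] Δ:[(p1 → p2)=T] refutes=False
  v=1010: Γ:[p0=T] Δ:[(p1 → p2)=T] refutes=False
  v=1011: Γ:[p0=T] Δ:[(p1 → p2)=T] refutes=False
  v=1100: Γ:[p0=T] Δ:[(p1 → p2)=F] refutes=True  ← countermodel

Result: [1, 1, 0, 0]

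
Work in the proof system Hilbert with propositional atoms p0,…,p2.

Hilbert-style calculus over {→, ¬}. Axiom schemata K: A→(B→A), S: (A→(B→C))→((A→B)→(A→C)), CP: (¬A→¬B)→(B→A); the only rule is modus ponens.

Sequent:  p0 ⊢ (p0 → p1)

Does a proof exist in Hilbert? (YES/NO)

Search for a countermodel by truth-table:
  v=000: Γ:[p0=F] Δ:[(p0 → p1)=T] refutes=False
  v=001: Γ:[p0=F] Δ:[(p0 → p1)=T] refutes=False
  v=010: Γ:[p0=F] Δ:[(p0 → p1)=T] refutes=False
  v=011: Γ:[p0=F] Δ:[(p0 → p1)=T] refutes=False
  v=100: Γ:[p0=T] Δ:[(p0 → p1)=F] refutes=True  ← countermodel

Result: NO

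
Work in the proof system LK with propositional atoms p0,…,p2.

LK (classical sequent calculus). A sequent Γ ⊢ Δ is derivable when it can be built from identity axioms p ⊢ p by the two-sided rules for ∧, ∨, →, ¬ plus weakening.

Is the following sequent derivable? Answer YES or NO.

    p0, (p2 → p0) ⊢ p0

Proof tree:
[→L] p0, (p2 → p0) ⊢ p0
  [WR] p0 ⊢ p0, p2
    [Ax] p0 ⊢ p0
  [Ax] p0 ⊢ p0

Result: YES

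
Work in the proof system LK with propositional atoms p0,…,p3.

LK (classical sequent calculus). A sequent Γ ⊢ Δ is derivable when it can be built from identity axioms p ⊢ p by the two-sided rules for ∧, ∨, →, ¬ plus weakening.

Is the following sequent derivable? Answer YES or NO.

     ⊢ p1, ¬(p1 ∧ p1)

Derivation trace:
[¬R]  ⊢ p1, ¬(p1 ∧ p1)
  [∧L] (p1 ∧ p1) ⊢ p1
    [WL] p1, p1 ⊢ p1
      [Ax] p1 ⊢ p1

Result: YES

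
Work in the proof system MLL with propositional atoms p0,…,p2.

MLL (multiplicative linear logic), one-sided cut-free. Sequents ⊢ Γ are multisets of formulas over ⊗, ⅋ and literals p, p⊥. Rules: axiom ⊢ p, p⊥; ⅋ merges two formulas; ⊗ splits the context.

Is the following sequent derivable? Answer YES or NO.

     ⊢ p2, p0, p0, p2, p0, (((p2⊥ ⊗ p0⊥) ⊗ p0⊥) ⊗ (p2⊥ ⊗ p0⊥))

Proof tree:
[⊗]  ⊢ p2, p0, p0, p2, p0, (((p2⊥ ⊗ p0⊥) ⊗ p0⊥) ⊗ (p2⊥ ⊗ p0⊥))
  [⊗]  ⊢ p2, p0, p0, ((p2⊥ ⊗ p0⊥) ⊗ p0⊥)
    [⊗]  ⊢ p2, p0, (p2⊥ ⊗ p0⊥)
      [Ax]  ⊢ p2, p2⊥
      [Ax]  ⊢ p0, p0⊥
    [Ax]  ⊢ p0, p0⊥
  [⊗]  ⊢ p2, p0, (p2⊥ ⊗ p0⊥)
    [Ax]  ⊢ p2, p2⊥
    [Ax]  ⊢ p0, p0⊥

Result: YES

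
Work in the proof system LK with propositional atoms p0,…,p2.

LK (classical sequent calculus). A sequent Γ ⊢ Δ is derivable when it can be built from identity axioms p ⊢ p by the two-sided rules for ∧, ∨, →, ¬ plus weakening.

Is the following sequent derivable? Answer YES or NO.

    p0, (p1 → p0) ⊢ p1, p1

Enumerate valuations to refute Γ ⊢ Δ:
  v=000: Γ:[p0=F, (p1 → p0)=T] Δ:[p1=F, p1=F] refutes=False
  v=001: Γ:[p0=F, (p1 → p0)=T] Δ:[p1=F, p1=F] refutes=False
  v=010: Γ:[p0=F, (p1 → p0)=F] Δ:[p1=T, p1=T] refutes=False
  v=011: Γ:[p0=F, (p1 → p0)=F] Δ:[p1=T, p1=T] refutes=False
  v=100: Γ:[p0=T, (p1 → p0)=T] Δ:[p1=F, p1=F] refutes=True  ← countermodel

Result: NO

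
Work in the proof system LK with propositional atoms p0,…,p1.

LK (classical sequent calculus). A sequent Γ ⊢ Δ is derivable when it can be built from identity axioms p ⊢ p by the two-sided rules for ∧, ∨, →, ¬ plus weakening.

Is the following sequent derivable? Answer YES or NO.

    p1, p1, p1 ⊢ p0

Truth-table refutation:
  v=00: Γ:[p1=F, p1=F, p1=F] Δ:[p0=F] refutes=False
  v=01: Γ:[p1=T, p1=T, p1=T] Δ:[p0=F] refutes=True  ← countermodel

Result: NO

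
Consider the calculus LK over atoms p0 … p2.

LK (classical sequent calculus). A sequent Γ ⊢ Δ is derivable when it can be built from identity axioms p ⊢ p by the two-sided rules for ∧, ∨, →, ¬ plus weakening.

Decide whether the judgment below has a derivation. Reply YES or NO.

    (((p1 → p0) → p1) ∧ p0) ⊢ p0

Derivation (root first):
[∧L] (((p1 → p0) → p1) ∧ p0) ⊢ p0
  [→L] p0, ((p1 → p0) → p1) ⊢ p0
    [→R] p0 ⊢ (p1 → p0)
      [WL] p0, p1 ⊢ p0
        [Ax] p0 ⊢ p0
    [WL] p0, p1 ⊢ p0
      [Ax] p0 ⊢ p0

Result: YES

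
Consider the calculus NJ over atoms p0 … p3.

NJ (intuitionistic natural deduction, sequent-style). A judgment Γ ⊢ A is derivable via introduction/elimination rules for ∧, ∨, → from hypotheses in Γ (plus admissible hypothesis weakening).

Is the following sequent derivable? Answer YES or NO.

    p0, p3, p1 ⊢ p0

Proof tree:
[Wk] p0, p3, p1 ⊢ p0
  [Wk] p0, p3 ⊢ p0
    [Ax] p0 ⊢ p0

Result: YES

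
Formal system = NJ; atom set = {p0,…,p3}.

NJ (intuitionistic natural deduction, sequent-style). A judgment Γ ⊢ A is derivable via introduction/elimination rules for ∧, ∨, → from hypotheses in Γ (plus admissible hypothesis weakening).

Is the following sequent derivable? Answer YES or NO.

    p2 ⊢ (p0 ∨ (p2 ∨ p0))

Proof tree:
[∨I₂] p2 ⊢ (p0 ∨ (p2 ∨ p0))
  [∨I₁] p2 ⊢ (p2 ∨ p0)
    [Ax] p2 ⊢ p2

Result: YES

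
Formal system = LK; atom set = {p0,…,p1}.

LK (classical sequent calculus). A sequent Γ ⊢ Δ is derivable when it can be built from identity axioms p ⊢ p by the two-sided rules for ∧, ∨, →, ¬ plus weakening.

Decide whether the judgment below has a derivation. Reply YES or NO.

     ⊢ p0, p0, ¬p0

Derivation trace:
[¬R]  ⊢ p0, p0, ¬p0
  [WR] p0 ⊢ p0, p0
    [Ax] p0 ⊢ p0

Result: YES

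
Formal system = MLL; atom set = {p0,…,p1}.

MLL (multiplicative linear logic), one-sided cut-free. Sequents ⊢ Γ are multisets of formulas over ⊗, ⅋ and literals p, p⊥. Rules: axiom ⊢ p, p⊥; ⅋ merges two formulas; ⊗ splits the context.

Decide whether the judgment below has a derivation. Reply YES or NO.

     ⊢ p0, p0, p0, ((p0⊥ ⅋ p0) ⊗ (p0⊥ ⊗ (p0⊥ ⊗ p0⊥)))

Derivation (root first):
[⊗]  ⊢ p0, p0, p0, ((p0⊥ ⅋ p0) ⊗ (p0⊥ ⊗ (p0⊥ ⊗ p0⊥)))
  [⅋]  ⊢ (p0⊥ ⅋ p0)
    [Ax]  ⊢ p0, p0⊥
  [⊗]  ⊢ p0, p0, p0, (p0⊥ ⊗ (p0⊥ ⊗ p0⊥))
    [Ax]  ⊢ p0, p0⊥
    [⊗]  ⊢ p0, p0, (p0⊥ ⊗ p0⊥)
      [Ax]  ⊢ p0, p0⊥
      [Ax]  ⊢ p0, p0⊥

Result: YES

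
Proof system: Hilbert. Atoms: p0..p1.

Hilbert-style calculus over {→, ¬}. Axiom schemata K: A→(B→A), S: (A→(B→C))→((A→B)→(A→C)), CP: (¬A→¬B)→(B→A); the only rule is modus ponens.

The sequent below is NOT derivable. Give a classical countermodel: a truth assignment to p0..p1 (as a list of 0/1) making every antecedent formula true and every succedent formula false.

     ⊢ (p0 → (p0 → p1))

Truth-table refutation:
  v=00: Γ:[] Δ:[(p0 → (p0 → p1))=T] refutes=False
  v=01: Γ:[] Δ:[(p0 → (p0 → p1))=T] refutes=False
  v=10: Γ:[] Δ:[(p0 → (p0 → p1))=F] refutes=True  ← countermodel

Result: [1, 0]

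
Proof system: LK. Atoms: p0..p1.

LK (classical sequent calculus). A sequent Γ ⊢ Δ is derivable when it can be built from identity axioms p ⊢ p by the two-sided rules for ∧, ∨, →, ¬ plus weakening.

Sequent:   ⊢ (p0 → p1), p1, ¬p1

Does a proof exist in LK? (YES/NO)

Proof tree:
[¬R]  ⊢ (p0 → p1), p1, ¬p1
  [WR] p1 ⊢ (p0 → p1), p1
    [→R] p1 ⊢ (p0 → p1)
      [WL] p1, p0 ⊢ p1
        [Ax] p1 ⊢ p1

Result: YES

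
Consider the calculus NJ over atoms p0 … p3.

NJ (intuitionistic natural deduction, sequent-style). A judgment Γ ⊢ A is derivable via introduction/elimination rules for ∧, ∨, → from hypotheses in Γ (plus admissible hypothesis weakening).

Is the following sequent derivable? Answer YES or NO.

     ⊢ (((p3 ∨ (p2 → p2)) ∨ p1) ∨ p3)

Derivation trace:
[∨I₁]  ⊢ (((p3 ∨ (p2 → p2)) ∨ p1) ∨ p3)
  [∨I₁]  ⊢ ((p3 ∨ (p2 → p2)) ∨ p1)
    [∨I₂]  ⊢ (p3 ∨ (p2 → p2))
      [→I]  ⊢ (p2 → p2)
        [Ax] p2 ⊢ p2

Result: YES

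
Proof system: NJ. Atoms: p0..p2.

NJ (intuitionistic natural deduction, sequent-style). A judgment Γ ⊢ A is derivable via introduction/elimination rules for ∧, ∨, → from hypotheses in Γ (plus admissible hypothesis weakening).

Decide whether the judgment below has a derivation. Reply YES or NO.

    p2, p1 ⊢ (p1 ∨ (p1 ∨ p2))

Derivation (root first):
[∨I₂] p2, p1 ⊢ (p1 ∨ (p1 ∨ p2))
  [Wk] p2, p1 ⊢ (p1 ∨ p2)
    [∨I₂] p2 ⊢ (p1 ∨ p2)
      [Ax] p2 ⊢ p2

Result: YES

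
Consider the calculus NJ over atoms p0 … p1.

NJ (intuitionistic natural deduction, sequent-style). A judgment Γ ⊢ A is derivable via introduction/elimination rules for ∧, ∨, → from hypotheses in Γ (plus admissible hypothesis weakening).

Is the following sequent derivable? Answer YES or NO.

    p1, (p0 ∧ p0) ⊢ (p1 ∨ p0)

Derivation trace:
[∨I₁] p1, (p0 ∧ p0) ⊢ (p1 ∨ p0)
  [Wk] p1, (p0 ∧ p0) ⊢ p1
    [Ax] p1 ⊢ p1

Result: YES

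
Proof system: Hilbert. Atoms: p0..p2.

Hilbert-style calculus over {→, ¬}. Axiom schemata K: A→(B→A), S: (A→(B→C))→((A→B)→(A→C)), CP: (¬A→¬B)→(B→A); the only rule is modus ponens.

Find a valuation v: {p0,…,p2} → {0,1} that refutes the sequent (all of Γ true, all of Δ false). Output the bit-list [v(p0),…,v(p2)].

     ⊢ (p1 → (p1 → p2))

Enumerate valuations to refute Γ ⊢ Δ:
  v=000: Γ:[] Δ:[(p1 → (p1 → p2))=T] refutes=False
  v=001: Γ:[] Δ:[(p1 → (p1 → p2))=T] refutes=False
  v=010: Γ:[] Δ:[(p1 → (p1 → p2))=F] refutes=True  ← countermodel

Result: [0, 1, 0]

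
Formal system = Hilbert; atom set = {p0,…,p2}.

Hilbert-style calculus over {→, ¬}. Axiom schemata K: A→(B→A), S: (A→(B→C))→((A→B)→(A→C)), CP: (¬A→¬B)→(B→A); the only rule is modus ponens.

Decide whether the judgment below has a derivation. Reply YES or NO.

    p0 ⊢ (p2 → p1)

Enumerate valuations to refute Γ ⊢ Δ:
  v=000: Γ:[p0=F] Δ:[(p2 → p1)=T] refutes=False
  v=001: Γ:[p0=F] Δ:[(p2 → p1)=F] refutes=False
  v=010: Γ:[p0=F] Δ:[(p2 → p1)=T] refutes=False
  v=011: Γ:[p0=F] Δ:[(p2 → p1)=T] refutes=False
  v=100: Γ:[p0=T] Δ:[(p2 → p1)=T] refutes=False
  v=101: Γ:[p0=T] Δ:[(p2 → p1)=F] refutes=True  ← countermodel

Result: NO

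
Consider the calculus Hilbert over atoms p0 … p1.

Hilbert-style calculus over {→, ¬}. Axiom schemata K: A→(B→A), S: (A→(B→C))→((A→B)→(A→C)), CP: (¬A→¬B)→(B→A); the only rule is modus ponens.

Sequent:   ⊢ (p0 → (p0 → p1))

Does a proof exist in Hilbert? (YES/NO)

Truth-table refutation:
  v=00: Γ:[] Δ:[(p0 → (p0 → p1))=T] refutes=False
  v=01: Γ:[] Δ:[(p0 → (p0 → p1))=T] refutes=False
  v=10: Γ:[] Δ:[(p0 → (p0 → p1))=F] refutes=True  ← countermodel

Result: NO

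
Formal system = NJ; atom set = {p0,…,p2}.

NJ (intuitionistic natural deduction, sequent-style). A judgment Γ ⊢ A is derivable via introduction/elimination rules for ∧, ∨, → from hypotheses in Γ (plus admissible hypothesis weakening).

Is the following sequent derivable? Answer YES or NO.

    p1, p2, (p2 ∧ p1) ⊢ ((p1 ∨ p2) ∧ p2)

Derivation trace:
[∧I] p1, p2, (p2 ∧ p1) ⊢ ((p1 ∨ p2) ∧ p2)
  [Wk] p1, (p2 ∧ p1) ⊢ (p1 ∨ p2)
    [∨I₁] p1 ⊢ (p1 ∨ p2)
      [Ax] p1 ⊢ p1
  [Ax] p2 ⊢ p2

Result: YES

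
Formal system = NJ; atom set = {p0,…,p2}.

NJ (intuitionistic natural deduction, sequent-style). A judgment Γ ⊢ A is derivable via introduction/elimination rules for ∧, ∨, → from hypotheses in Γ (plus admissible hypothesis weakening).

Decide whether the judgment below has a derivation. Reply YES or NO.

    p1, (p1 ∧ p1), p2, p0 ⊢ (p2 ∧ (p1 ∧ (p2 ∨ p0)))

Derivation trace:
[∧I] p1, (p1 ∧ p1), p2, p0 ⊢ (p2 ∧ (p1 ∧ (p2 ∨ p0)))
  [Wk] p2, (p1 ∧ p1), p0 ⊢ p2
    [Wk] p2, (p1 ∧ p1) ⊢ p2
      [Ax] p2 ⊢ p2
  [∧I] p1, p2 ⊢ (p1 ∧ (p2 ∨ p0))
    [Ax] p1 ⊢ p1
    [∨I₁] p2 ⊢ (p2 ∨ p0)
      [Ax] p2 ⊢ p2

Result: YES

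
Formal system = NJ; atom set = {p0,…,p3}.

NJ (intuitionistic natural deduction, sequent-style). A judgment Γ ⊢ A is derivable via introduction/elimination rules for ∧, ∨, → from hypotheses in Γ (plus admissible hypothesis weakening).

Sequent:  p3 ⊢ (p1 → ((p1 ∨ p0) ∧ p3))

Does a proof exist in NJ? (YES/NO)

Derivation (root first):
[→I] p3 ⊢ (p1 → ((p1 ∨ p0) ∧ p3))
  [∧I] p1, p3 ⊢ ((p1 ∨ p0) ∧ p3)
    [∨I₁] p1 ⊢ (p1 ∨ p0)
      [Ax] p1 ⊢ p1
    [Ax] p3 ⊢ p3

Result: YES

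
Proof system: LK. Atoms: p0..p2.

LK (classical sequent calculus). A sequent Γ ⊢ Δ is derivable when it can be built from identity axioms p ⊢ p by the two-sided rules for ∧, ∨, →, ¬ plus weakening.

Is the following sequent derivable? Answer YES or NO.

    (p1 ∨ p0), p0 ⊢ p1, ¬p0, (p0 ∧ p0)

Proof tree:
[∧R] (p1 ∨ p0), p0 ⊢ p1, ¬p0, (p0 ∧ p0)
  [Ax] p0 ⊢ p0
  [∨L] (p1 ∨ p0) ⊢ p1, ¬p0, p0
    [Ax] p1 ⊢ p1
    [WL] p0 ⊢ p0, ¬p0
      [¬R]  ⊢ p0, ¬p0
        [Ax] p0 ⊢ p0

Result: YES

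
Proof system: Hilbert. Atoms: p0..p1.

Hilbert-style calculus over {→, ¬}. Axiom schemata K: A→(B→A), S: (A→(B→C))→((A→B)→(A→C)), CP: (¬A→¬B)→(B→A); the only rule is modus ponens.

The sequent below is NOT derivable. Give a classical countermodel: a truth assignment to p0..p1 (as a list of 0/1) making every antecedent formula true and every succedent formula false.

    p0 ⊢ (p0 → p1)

Enumerate valuations to refute Γ ⊢ Δ:
  v=00: Γ:[p0=F] Δ:[(p0 → p1)=T] refutes=False
  v=01: Γ:[p0=F] Δ:[(p0 → p1)=T] refutes=False
  v=10: Γ:[p0=T] Δ:[(p0 → p1)=F] refutes=True  ← countermodel

Result: [1, 0]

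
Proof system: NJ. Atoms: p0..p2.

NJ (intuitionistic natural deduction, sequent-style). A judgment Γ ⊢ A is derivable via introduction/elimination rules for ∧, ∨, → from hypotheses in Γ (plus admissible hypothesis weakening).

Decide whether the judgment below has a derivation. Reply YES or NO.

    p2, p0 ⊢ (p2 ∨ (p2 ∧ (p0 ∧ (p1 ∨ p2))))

Derivation (root first):
[∨I₂] p2, p0 ⊢ (p2 ∨ (p2 ∧ (p0 ∧ (p1 ∨ p2))))
  [∧I] p2, p0 ⊢ (p2 ∧ (p0 ∧ (p1 ∨ p2)))
    [Ax] p2 ⊢ p2
    [∧I] p2, p0 ⊢ (p0 ∧ (p1 ∨ p2))
      [Ax] p0 ⊢ p0
      [∨I₂] p2 ⊢ (p1 ∨ p2)
        [Ax] p2 ⊢ p2

Result: YES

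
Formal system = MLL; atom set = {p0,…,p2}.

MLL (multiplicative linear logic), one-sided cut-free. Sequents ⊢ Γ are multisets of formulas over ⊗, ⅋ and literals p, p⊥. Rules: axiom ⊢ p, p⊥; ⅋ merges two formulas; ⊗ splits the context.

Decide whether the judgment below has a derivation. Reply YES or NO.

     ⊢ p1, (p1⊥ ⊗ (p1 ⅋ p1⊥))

Derivation trace:
[⊗]  ⊢ p1, (p1⊥ ⊗ (p1 ⅋ p1⊥))
  [Ax]  ⊢ p1, p1⊥
  [⅋]  ⊢ (p1 ⅋ p1⊥)
    [Ax]  ⊢ p1, p1⊥

Result: YES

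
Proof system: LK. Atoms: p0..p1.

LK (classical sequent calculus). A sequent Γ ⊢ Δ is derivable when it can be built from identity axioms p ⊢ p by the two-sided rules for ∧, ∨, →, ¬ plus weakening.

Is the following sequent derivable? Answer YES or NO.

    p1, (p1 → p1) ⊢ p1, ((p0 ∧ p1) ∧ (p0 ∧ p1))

Derivation (root first):
[∧R] p1, (p1 → p1) ⊢ p1, ((p0 ∧ p1) ∧ (p0 ∧ p1))
  [∧R] p1, (p1 → p1) ⊢ p1, (p0 ∧ p1)
    [→L] p1, (p1 → p1) ⊢ p1, p0
      [Ax] p1 ⊢ p1
      [WR] p1 ⊢ p1, p0
        [Ax] p1 ⊢ p1
    [Ax] p1 ⊢ p1
  [∧R] p1, (p1 → p1) ⊢ p1, (p0 ∧ p1)
    [→L] p1, (p1 → p1) ⊢ p1, p0
      [Ax] p1 ⊢ p1
      [WR] p1 ⊢ p1, p0
        [Ax] p1 ⊢ p1
    [Ax] p1 ⊢ p1

Result: YES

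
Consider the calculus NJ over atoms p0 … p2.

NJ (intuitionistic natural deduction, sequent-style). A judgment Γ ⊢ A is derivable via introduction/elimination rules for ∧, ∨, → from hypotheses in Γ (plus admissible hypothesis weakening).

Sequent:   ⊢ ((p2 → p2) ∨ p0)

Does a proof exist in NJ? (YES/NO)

Derivation trace:
[∨I₁]  ⊢ ((p2 → p2) ∨ p0)
  [→I]  ⊢ (p2 → p2)
    [Ax] p2 ⊢ p2

Result: YES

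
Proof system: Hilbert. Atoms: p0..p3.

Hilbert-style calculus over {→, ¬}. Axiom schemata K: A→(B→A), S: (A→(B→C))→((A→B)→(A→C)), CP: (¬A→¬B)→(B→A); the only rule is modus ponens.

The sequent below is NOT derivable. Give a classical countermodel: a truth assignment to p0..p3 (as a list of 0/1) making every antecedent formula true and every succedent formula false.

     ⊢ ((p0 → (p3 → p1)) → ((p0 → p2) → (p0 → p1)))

Search for a countermodel by truth-table:
  v=0000: Γ:[] Δ:[((p0 → (p3 → p1)) → ((p0 → p2) → (p0 → p1)))=T] refutes=False
  v=0001: Γ:[] Δ:[((p0 → (p3 → p1)) → ((p0 → p2) → (p0 → p1)))=T] refutes=False
  v=0010: Γ:[] Δ:[((p0 → (p3 → p1)) → ((p0 → p2) → (p0 → p1)))=T] refutes=False
  v=0011: Γ:[] Δ:[((p0 → (p3 → p1)) → ((p0 → p2) → (p0 → p1)))=T] refutes=False
  v=0100: Γ:[] Δ:[((p0 → (p3 → p1)) → ((p0 → p2) → (p0 → p1)))=T] refutes=False
  v=0101: Γ:[] Δ:[((p0 → (p3 → p1)) → ((p0 → p2) → (p0 → p1)))=T] refutes=False
  v=0110: Γ:[] Δ:[((p0 → (p3 → p1)) → ((p0 → p2) → (p0 → p1)))=T] refutes=False
  v=0111: Γ:[] Δ:[((p0 → (p3 → p1)) → ((p0 → p2) → (p0 → p1)))=T] refutes=False
  v=1000: Γ:[] Δ:[((p0 → (p3 → p1)) → ((p0 → p2) → (p0 → p1)))=T] refutes=False
  v=1001: Γ:[] Δ:[((p0 → (p3 → p1)) → ((p0 → p2) → (p0 → p1)))=T] refutes=False
  v=1010: Γ:[] Δ:[((p0 → (p3 → p1)) → ((p0 → p2) → (p0 → p1)))=F] refutes=True  ← countermodel

Result: [1, 0, 1, 0]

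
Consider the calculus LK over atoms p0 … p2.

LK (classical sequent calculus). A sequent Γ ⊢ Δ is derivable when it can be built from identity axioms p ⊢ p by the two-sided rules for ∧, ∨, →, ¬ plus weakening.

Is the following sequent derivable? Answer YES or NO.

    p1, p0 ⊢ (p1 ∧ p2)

Search for a countermodel by truth-table:
  v=000: Γ:[p1=F, p0=F] Δ:[(p1 ∧ p2)=F] refutes=False
  v=001: Γ:[p1=F, p0=F] Δ:[(p1 ∧ p2)=F] refutes=False
  v=010: Γ:[p1=T, p0=F] Δ:[(p1 ∧ p2)=F] refutes=False
  v=011: Γ:[p1=T, p0=F] Δ:[(p1 ∧ p2)=T] refutes=False
  v=100: Γ:[p1=F, p0=T] Δ:[(p1 ∧ p2)=F] refutes=False
  v=101: Γ:[p1=F, p0=T] Δ:[(p1 ∧ p2)=F] refutes=False
  v=110: Γ:[p1=T, p0=T] Δ:[(p1 ∧ p2)=F] refutes=True  ← countermodel

Result: NO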